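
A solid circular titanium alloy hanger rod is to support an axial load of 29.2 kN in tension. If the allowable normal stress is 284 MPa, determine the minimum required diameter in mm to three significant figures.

11.4 mm

Required area A ≥ P/σ_allow = 29200/284 = 102.8 mm².
For a solid circular section, d ≥ √(4A/π) = 11.44 mm.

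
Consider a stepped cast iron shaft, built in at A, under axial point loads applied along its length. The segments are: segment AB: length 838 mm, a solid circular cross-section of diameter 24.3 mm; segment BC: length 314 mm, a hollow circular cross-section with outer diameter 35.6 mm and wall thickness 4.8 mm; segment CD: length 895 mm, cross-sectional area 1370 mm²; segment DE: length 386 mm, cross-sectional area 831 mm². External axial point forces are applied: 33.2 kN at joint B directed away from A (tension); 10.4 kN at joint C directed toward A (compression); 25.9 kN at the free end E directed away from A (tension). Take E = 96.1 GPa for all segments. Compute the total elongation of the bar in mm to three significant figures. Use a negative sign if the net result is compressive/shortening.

1.33 mm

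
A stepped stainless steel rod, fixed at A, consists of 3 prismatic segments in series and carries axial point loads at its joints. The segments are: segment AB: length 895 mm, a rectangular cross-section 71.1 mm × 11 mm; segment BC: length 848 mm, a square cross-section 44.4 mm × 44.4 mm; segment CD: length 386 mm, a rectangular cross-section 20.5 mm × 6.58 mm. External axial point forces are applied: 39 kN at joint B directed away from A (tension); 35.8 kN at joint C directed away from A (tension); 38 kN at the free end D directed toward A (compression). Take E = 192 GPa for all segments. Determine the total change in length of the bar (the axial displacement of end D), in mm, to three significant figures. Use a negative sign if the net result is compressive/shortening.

Internal axial forces (sectioning from the free end, tension +): N_CD = -38 kN, N_BC = -2.2 kN, N_AB = 36.8 kN.
A_AB = 782.1 mm².
A_BC = 1971 mm².
A_CD = 134.9 mm².
δ_AB = 36800·895/(782.1·192000) = 0.2193 mm
δ_BC = -2200·848/(1971·192000) = -0.004929 mm
δ_CD = -38000·386/(134.9·192000) = -0.5664 mm
δ = Σδ_i = -0.352 mm.

-0.352 mm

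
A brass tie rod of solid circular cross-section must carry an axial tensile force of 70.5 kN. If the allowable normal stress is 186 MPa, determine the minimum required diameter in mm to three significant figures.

Required area A ≥ P/σ_allow = 70500/186 = 379 mm².
For a solid circular section, d ≥ √(4A/π) = 21.97 mm.

22.0 mm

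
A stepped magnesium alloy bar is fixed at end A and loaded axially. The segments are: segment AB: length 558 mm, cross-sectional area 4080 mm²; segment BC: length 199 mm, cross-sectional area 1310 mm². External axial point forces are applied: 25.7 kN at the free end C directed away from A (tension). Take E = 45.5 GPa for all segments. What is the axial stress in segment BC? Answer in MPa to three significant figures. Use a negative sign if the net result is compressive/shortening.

19.6 MPa

Internal axial forces (sectioning from the free end, tension +): N_BC = 25.7 kN, N_AB = 25.7 kN.
σ_BC = N_BC/A_BC = 25700/1310 = 19.62 MPa.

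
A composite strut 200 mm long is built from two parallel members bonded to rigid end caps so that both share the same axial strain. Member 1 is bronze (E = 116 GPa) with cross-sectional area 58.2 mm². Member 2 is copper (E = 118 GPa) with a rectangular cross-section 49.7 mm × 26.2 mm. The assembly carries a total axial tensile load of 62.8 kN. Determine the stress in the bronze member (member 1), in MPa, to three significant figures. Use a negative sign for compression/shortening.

45.4 MPa

A_2 = 1302 mm².
Equal strain + equilibrium ⇒ each member carries load in proportion to AE: A₁E₁ = 6751000 N, A₂E₂ = 153700000 N, ΣAE = 160400000 N.
σ₁ = P·E₁/ΣAE = 62800·116000/160400000 = 45.42 MPa.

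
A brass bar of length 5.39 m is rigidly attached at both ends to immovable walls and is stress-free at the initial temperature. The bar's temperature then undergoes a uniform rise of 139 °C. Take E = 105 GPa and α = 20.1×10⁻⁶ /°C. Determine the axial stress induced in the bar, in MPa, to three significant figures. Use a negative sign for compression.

-293 MPa

Free thermal expansion αLΔT = 20.1e-6 · 5390 · 139 = 15.06 mm.
The walls impose strain ε = −(15.06)/5390 = -2.7939e-03; σ = Eε = 105000 · -2.7939e-03 = -293.4 MPa.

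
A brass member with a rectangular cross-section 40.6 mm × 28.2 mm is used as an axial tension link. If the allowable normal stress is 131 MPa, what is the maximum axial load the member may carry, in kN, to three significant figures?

150 kN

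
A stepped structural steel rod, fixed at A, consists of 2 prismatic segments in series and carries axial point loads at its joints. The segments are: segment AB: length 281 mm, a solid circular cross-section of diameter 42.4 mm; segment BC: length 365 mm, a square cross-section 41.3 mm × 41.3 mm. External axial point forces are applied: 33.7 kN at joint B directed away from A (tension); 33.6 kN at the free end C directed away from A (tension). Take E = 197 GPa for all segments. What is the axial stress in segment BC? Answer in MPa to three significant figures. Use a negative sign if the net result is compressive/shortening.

Internal axial forces (sectioning from the free end, tension +): N_BC = 33.6 kN, N_AB = 67.3 kN.
A_BC = 1706 mm².
σ_BC = N_BC/A_BC = 33600/1706 = 19.7 MPa.

19.7 MPa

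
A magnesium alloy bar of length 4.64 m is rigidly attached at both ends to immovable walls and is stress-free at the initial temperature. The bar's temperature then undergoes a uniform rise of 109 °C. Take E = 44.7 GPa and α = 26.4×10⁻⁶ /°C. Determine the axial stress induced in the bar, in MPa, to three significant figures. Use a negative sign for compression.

-129 MPa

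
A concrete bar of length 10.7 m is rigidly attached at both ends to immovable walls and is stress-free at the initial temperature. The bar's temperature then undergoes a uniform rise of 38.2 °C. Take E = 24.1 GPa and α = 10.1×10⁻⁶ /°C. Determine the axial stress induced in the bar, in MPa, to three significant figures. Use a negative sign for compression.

Free thermal expansion αLΔT = 10.1e-6 · 10700 · 38.2 = 4.128 mm.
The walls impose strain ε = −(4.128)/10700 = -3.8582e-04; σ = Eε = 24100 · -3.8582e-04 = -9.298 MPa.

-9.30 MPa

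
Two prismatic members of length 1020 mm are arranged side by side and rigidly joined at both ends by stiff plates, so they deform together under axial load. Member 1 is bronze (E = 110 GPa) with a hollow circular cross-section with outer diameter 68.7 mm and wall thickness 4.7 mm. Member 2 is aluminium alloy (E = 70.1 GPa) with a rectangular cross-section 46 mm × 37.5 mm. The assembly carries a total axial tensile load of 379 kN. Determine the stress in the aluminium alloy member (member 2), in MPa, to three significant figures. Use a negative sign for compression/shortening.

A_1 = 945 mm².
A_2 = 1725 mm².
Equal strain + equilibrium ⇒ each member carries load in proportion to AE: A₁E₁ = 103900000 N, A₂E₂ = 120900000 N, ΣAE = 224900000 N.
σ₂ = P·E₂/ΣAE = 379000·70100/224900000 = 118.1 MPa.

118 MPa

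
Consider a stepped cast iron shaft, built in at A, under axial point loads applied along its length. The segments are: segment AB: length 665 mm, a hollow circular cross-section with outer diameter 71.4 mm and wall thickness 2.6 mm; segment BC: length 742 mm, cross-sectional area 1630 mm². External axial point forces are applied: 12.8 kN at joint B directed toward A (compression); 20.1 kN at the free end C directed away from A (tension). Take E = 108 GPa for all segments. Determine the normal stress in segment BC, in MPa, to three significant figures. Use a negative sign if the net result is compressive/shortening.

Internal axial forces (sectioning from the free end, tension +): N_BC = 20.1 kN, N_AB = 7.3 kN.
σ_BC = N_BC/A_BC = 20100/1630 = 12.33 MPa.

12.3 MPa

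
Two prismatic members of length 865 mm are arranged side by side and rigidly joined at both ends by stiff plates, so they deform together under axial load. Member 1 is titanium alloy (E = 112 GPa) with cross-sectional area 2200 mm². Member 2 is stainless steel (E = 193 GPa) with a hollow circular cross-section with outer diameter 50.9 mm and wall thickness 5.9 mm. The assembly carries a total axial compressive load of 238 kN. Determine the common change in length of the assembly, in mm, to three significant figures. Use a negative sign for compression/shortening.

A_2 = 834.1 mm².
Equal strain + equilibrium ⇒ each member carries load in proportion to AE: A₁E₁ = 246400000 N, A₂E₂ = 161000000 N, ΣAE = 407400000 N.
δ = PL/ΣAE = -238000·865/407400000 = -0.5054 mm.

-0.505 mm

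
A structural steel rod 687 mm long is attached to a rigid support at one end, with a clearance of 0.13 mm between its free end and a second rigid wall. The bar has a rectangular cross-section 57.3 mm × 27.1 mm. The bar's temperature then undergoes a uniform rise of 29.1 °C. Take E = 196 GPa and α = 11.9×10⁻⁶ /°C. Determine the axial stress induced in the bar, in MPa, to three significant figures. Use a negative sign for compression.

Free thermal expansion αLΔT = 11.9e-6 · 687 · 29.1 = 0.2379 mm.
The walls engage after the gap closes; constrained expansion = 0.2379 − 0.13 = 0.1079 mm.
The walls impose strain ε = −(0.1079)/687 = -1.5706e-04; σ = Eε = 196000 · -1.5706e-04 = -30.78 MPa.

-30.8 MPa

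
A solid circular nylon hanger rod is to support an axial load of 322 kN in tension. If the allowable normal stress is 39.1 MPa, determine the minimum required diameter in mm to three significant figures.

102 mm

Required area A ≥ P/σ_allow = 322000/39.1 = 8235 mm².
For a solid circular section, d ≥ √(4A/π) = 102.4 mm.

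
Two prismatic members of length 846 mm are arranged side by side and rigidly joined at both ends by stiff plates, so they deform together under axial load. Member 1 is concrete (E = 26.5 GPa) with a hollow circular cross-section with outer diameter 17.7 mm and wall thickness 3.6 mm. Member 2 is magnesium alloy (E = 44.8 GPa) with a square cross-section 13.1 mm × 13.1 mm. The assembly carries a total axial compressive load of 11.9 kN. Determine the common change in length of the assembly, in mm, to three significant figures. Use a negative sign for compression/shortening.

-0.845 mm

A_1 = 159.5 mm².
A_2 = 171.6 mm².
Equal strain + equilibrium ⇒ each member carries load in proportion to AE: A₁E₁ = 4226000 N, A₂E₂ = 7688000 N, ΣAE = 11910000 N.
δ = PL/ΣAE = -11900·846/11910000 = -0.845 mm.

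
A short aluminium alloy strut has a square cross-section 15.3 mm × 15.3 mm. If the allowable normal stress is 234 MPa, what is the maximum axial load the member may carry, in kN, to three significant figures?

A = 234.1 mm².
P_max = σ_allow · A = 234 · 234.1 = 54780 N = 54.78 kN.

54.8 kN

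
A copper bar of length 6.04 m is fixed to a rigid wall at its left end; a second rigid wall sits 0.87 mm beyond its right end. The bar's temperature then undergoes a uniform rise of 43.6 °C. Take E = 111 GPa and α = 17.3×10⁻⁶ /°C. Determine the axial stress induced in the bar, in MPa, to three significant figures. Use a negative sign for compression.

Free thermal expansion αLΔT = 17.3e-6 · 6040 · 43.6 = 4.556 mm.
The walls engage after the gap closes; constrained expansion = 4.556 − 0.87 = 3.686 mm.
The walls impose strain ε = −(3.686)/6040 = -6.1024e-04; σ = Eε = 111000 · -6.1024e-04 = -67.74 MPa.

-67.7 MPa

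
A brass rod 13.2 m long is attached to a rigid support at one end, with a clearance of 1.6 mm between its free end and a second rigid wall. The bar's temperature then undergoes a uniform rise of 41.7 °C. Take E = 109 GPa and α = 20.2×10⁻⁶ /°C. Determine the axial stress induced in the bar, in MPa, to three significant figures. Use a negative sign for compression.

-78.6 MPa

Free thermal expansion αLΔT = 20.2e-6 · 13200 · 41.7 = 11.12 mm.
The walls engage after the gap closes; constrained expansion = 11.12 − 1.6 = 9.519 mm.
The walls impose strain ε = −(9.519)/13200 = -7.2113e-04; σ = Eε = 109000 · -7.2113e-04 = -78.6 MPa.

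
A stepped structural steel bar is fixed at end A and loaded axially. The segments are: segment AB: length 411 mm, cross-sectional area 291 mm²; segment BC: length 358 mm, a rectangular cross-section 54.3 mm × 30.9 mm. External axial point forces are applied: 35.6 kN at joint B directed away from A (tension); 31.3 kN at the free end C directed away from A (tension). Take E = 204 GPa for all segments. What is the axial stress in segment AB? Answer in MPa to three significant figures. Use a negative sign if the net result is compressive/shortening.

Internal axial forces (sectioning from the free end, tension +): N_BC = 31.3 kN, N_AB = 66.9 kN.
σ_AB = N_AB/A_AB = 66900/291 = 229.9 MPa.

230 MPa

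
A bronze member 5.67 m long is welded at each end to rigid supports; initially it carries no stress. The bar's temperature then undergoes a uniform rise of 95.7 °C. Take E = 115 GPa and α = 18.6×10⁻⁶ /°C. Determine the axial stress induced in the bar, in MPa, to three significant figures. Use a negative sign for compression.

-205 MPa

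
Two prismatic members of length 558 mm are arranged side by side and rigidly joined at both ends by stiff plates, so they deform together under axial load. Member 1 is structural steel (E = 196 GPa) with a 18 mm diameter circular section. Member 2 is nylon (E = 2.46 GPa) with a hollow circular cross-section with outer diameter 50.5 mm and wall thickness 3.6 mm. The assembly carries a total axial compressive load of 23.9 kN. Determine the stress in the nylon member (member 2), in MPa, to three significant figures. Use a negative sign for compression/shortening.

-1.15 MPa

A_1 = 254.5 mm².
A_2 = 530.4 mm².
Equal strain + equilibrium ⇒ each member carries load in proportion to AE: A₁E₁ = 49880000 N, A₂E₂ = 1305000 N, ΣAE = 51180000 N.
σ₂ = P·E₂/ΣAE = -23900·2460/51180000 = -1.149 MPa.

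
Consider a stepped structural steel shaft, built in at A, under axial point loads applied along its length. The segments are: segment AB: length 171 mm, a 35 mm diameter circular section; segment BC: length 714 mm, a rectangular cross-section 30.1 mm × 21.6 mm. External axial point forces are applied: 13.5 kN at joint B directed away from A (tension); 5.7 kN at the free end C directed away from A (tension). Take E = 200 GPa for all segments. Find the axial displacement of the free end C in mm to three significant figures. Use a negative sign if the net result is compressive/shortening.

Internal axial forces (sectioning from the free end, tension +): N_BC = 5.7 kN, N_AB = 19.2 kN.
A_AB = 962.1 mm².
A_BC = 650.2 mm².
δ_AB = 19200·171/(962.1·200000) = 0.01706 mm
δ_BC = 5700·714/(650.2·200000) = 0.0313 mm
δ = Σδ_i = 0.04836 mm.

0.0484 mm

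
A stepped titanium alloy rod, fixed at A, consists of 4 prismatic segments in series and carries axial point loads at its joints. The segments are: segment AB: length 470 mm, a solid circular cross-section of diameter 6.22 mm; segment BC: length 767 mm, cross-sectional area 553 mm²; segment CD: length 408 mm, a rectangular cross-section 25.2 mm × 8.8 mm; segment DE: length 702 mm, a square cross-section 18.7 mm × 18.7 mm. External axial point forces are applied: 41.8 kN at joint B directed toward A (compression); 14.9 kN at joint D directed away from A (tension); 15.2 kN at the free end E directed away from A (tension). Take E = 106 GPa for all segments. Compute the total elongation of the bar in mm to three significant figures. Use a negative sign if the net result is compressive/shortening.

Internal axial forces (sectioning from the free end, tension +): N_DE = 15.2 kN, N_CD = 30.1 kN, N_BC = 30.1 kN, N_AB = -11.7 kN.
A_AB = 30.39 mm².
A_CD = 221.8 mm².
A_DE = 349.7 mm².
δ_AB = -11700·470/(30.39·106000) = -1.707 mm
δ_BC = 30100·767/(553·106000) = 0.3939 mm
δ_CD = 30100·408/(221.8·106000) = 0.5224 mm
δ_DE = 15200·702/(349.7·106000) = 0.2879 mm
δ = Σδ_i = -0.5031 mm.

-0.503 mm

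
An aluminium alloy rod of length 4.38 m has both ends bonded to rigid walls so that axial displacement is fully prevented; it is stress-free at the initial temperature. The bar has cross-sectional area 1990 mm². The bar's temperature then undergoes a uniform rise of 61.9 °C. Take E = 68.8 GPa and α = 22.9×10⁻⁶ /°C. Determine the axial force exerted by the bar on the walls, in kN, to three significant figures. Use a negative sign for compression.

-194 kN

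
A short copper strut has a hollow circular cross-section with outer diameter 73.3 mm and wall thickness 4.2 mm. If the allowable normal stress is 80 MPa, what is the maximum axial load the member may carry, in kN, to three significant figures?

72.9 kN

A = 911.8 mm².
P_max = σ_allow · A = 80 · 911.8 = 72940 N = 72.94 kN.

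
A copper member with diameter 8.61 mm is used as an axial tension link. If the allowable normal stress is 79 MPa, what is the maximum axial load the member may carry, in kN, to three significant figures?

4.60 kN

A = 58.22 mm².
P_max = σ_allow · A = 79 · 58.22 = 4600 N = 4.6 kN.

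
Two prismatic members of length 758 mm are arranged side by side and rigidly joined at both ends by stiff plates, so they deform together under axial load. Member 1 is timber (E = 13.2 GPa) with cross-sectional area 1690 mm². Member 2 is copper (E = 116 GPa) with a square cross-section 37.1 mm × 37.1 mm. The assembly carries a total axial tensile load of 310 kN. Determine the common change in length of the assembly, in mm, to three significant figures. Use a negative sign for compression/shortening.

A_2 = 1376 mm².
Equal strain + equilibrium ⇒ each member carries load in proportion to AE: A₁E₁ = 22310000 N, A₂E₂ = 159700000 N, ΣAE = 182000000 N.
δ = PL/ΣAE = 310000·758/182000000 = 1.291 mm.

1.29 mm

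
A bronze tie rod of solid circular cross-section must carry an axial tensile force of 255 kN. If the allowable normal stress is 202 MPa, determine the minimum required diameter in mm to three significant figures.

40.1 mm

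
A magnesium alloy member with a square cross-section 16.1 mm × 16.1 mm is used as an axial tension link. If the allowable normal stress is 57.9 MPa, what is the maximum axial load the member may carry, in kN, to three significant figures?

15.0 kN

A = 259.2 mm².
P_max = σ_allow · A = 57.9 · 259.2 = 15010 N = 15.01 kN.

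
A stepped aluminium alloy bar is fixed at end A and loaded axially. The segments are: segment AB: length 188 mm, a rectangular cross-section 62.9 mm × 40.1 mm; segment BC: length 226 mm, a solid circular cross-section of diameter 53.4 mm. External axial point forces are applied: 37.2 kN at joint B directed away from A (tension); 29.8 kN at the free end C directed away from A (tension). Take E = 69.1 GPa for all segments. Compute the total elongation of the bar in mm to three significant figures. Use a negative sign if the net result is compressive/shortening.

Internal axial forces (sectioning from the free end, tension +): N_BC = 29.8 kN, N_AB = 67 kN.
A_AB = 2522 mm².
A_BC = 2240 mm².
δ_AB = 67000·188/(2522·69100) = 0.07227 mm
δ_BC = 29800·226/(2240·69100) = 0.04352 mm
δ = Σδ_i = 0.1158 mm.

0.116 mm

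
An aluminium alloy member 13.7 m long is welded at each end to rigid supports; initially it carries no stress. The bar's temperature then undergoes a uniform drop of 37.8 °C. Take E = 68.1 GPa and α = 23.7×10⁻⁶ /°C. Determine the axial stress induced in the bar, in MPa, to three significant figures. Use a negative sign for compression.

Free thermal expansion αLΔT = 23.7e-6 · 13700 · -37.8 = -12.27 mm.
The walls impose strain ε = −(-12.27)/13700 = 8.9586e-04; σ = Eε = 68100 · 8.9586e-04 = 61.01 MPa.

61.0 MPa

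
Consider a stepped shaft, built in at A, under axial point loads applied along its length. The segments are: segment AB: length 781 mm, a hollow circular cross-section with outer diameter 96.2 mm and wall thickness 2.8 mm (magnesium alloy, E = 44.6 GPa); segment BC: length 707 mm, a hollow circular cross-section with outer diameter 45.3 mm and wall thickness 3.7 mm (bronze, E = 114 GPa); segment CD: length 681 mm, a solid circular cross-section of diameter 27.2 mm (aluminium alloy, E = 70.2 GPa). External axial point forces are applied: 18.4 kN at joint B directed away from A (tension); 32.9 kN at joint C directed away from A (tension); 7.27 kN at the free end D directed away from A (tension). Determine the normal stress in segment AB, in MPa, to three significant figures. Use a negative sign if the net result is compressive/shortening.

71.3 MPa

Internal axial forces (sectioning from the free end, tension +): N_CD = 7.27 kN, N_BC = 40.17 kN, N_AB = 58.57 kN.
A_AB = 821.6 mm².
σ_AB = N_AB/A_AB = 58570/821.6 = 71.29 MPa.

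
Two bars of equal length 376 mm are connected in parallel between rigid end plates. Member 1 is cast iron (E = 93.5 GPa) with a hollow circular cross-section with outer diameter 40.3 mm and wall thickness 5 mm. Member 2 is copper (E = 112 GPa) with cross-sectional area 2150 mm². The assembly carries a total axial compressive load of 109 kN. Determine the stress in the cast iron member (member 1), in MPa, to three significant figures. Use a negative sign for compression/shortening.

-34.8 MPa

A_1 = 554.5 mm².
Equal strain + equilibrium ⇒ each member carries load in proportion to AE: A₁E₁ = 51840000 N, A₂E₂ = 240800000 N, ΣAE = 292600000 N.
σ₁ = P·E₁/ΣAE = -109000·93500/292600000 = -34.83 MPa.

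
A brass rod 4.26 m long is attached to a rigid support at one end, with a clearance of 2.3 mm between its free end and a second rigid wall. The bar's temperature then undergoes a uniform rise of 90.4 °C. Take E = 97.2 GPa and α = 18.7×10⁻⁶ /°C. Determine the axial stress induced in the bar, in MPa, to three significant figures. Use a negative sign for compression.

Free thermal expansion αLΔT = 18.7e-6 · 4260 · 90.4 = 7.201 mm.
The walls engage after the gap closes; constrained expansion = 7.201 − 2.3 = 4.901 mm.
The walls impose strain ε = −(4.901)/4260 = -1.1506e-03; σ = Eε = 97200 · -1.1506e-03 = -111.8 MPa.

-112 MPa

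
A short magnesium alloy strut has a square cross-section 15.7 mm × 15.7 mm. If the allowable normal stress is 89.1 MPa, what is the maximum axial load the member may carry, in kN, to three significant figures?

22.0 kN

A = 246.5 mm².
P_max = σ_allow · A = 89.1 · 246.5 = 21960 N = 21.96 kN.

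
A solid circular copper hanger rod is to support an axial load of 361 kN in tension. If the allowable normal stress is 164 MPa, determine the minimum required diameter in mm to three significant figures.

52.9 mm

Required area A ≥ P/σ_allow = 361000/164 = 2201 mm².
For a solid circular section, d ≥ √(4A/π) = 52.94 mm.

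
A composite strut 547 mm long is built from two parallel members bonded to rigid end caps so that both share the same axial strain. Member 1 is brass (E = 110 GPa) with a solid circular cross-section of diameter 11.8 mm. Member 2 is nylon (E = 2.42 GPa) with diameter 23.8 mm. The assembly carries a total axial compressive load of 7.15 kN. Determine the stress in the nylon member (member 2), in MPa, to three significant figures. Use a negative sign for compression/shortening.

-1.32 MPa

A_1 = 109.4 mm².
A_2 = 444.9 mm².
Equal strain + equilibrium ⇒ each member carries load in proportion to AE: A₁E₁ = 12030000 N, A₂E₂ = 1077000 N, ΣAE = 13110000 N.
σ₂ = P·E₂/ΣAE = -7150·2420/13110000 = -1.32 MPa.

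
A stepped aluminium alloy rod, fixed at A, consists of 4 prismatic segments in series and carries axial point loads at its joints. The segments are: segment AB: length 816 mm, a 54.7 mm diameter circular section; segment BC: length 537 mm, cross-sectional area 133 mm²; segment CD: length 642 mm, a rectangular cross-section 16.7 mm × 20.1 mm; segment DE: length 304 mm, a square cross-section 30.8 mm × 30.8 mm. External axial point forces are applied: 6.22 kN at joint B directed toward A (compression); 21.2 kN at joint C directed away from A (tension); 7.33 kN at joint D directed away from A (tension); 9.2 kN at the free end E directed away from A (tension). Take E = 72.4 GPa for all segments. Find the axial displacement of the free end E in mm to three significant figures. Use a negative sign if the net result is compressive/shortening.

Internal axial forces (sectioning from the free end, tension +): N_DE = 9.2 kN, N_CD = 16.53 kN, N_BC = 37.73 kN, N_AB = 31.51 kN.
A_AB = 2350 mm².
A_CD = 335.7 mm².
A_DE = 948.6 mm².
δ_AB = 31510·816/(2350·72400) = 0.1511 mm
δ_BC = 37730·537/(133·72400) = 2.104 mm
δ_CD = 16530·642/(335.7·72400) = 0.4367 mm
δ_DE = 9200·304/(948.6·72400) = 0.04072 mm
δ = Σδ_i = 2.733 mm.

2.73 mm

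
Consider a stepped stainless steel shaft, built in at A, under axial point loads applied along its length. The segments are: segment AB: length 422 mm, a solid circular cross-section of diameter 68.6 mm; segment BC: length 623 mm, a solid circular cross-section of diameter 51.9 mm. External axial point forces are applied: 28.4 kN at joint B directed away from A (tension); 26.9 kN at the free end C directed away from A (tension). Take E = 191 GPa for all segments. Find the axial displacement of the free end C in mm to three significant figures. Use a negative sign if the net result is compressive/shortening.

Internal axial forces (sectioning from the free end, tension +): N_BC = 26.9 kN, N_AB = 55.3 kN.
A_AB = 3696 mm².
A_BC = 2116 mm².
δ_AB = 55300·422/(3696·191000) = 0.03306 mm
δ_BC = 26900·623/(2116·191000) = 0.04147 mm
δ = Σδ_i = 0.07453 mm.

0.0745 mm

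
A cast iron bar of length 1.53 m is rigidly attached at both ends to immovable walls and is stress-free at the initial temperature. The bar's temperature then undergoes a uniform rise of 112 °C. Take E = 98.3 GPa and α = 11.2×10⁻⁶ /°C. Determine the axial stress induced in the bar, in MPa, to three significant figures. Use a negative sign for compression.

Free thermal expansion αLΔT = 11.2e-6 · 1530 · 112 = 1.919 mm.
The walls impose strain ε = −(1.919)/1530 = -1.2544e-03; σ = Eε = 98300 · -1.2544e-03 = -123.3 MPa.

-123 MPa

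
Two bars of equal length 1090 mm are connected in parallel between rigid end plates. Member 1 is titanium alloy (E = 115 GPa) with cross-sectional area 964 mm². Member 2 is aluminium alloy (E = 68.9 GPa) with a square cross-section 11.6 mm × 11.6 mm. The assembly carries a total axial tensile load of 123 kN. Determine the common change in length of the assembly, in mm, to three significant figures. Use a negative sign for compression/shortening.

A_2 = 134.6 mm².
Equal strain + equilibrium ⇒ each member carries load in proportion to AE: A₁E₁ = 110900000 N, A₂E₂ = 9271000 N, ΣAE = 120100000 N.
δ = PL/ΣAE = 123000·1090/120100000 = 1.116 mm.

1.12 mm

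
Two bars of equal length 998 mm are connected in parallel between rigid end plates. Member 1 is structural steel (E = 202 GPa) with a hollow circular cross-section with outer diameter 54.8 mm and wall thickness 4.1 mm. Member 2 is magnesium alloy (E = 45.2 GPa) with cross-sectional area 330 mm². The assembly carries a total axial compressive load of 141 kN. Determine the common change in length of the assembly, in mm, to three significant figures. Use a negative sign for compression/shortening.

-0.958 mm

A_1 = 653 mm².
Equal strain + equilibrium ⇒ each member carries load in proportion to AE: A₁E₁ = 131900000 N, A₂E₂ = 14920000 N, ΣAE = 146800000 N.
δ = PL/ΣAE = -141000·998/146800000 = -0.9584 mm.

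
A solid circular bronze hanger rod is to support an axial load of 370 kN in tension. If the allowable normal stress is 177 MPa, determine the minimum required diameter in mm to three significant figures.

Required area A ≥ P/σ_allow = 370000/177 = 2090 mm².
For a solid circular section, d ≥ √(4A/π) = 51.59 mm.

51.6 mm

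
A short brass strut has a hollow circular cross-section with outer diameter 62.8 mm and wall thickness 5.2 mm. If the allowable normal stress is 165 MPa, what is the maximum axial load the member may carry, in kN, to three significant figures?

155 kN

A = 941 mm².
P_max = σ_allow · A = 165 · 941 = 155300 N = 155.3 kN.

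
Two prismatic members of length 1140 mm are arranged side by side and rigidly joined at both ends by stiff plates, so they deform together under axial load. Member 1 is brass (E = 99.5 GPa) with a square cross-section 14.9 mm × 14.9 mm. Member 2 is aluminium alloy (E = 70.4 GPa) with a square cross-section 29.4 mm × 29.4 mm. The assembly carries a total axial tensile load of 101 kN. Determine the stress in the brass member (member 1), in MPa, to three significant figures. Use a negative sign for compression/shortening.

A_1 = 222 mm².
A_2 = 864.4 mm².
Equal strain + equilibrium ⇒ each member carries load in proportion to AE: A₁E₁ = 22090000 N, A₂E₂ = 60850000 N, ΣAE = 82940000 N.
σ₁ = P·E₁/ΣAE = 101000·99500/82940000 = 121.2 MPa.

121 MPa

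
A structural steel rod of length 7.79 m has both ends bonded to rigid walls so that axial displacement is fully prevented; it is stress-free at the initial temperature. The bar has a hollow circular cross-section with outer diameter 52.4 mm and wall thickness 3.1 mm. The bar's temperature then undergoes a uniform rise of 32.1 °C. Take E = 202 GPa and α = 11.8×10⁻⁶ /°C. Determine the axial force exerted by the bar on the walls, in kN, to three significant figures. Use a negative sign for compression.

Free thermal expansion αLΔT = 11.8e-6 · 7790 · 32.1 = 2.951 mm.
The walls impose strain ε = −(2.951)/7790 = -3.7878e-04; σ = Eε = 202000 · -3.7878e-04 = -76.51 MPa.
Wall reaction R = σ·A = -76.51·480.1 = -36740 N = -36.74 kN.

-36.7 kN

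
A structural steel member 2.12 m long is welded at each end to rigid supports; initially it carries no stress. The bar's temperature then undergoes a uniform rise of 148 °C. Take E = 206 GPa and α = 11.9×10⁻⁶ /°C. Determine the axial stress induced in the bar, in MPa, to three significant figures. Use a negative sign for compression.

-363 MPa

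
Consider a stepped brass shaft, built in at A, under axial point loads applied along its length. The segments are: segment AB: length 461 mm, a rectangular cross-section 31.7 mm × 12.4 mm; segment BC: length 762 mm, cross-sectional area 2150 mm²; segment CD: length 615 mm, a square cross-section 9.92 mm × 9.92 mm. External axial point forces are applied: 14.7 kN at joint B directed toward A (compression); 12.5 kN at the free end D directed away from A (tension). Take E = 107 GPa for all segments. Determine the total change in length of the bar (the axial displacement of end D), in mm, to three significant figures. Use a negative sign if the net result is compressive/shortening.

0.747 mm

Internal axial forces (sectioning from the free end, tension +): N_CD = 12.5 kN, N_BC = 12.5 kN, N_AB = -2.2 kN.
A_AB = 393.1 mm².
A_CD = 98.41 mm².
δ_AB = -2200·461/(393.1·107000) = -0.02411 mm
δ_BC = 12500·762/(2150·107000) = 0.0414 mm
δ_CD = 12500·615/(98.41·107000) = 0.7301 mm
δ = Σδ_i = 0.7474 mm.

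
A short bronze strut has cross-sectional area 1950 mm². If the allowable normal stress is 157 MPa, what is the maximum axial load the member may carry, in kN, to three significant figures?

P_max = σ_allow · A = 157 · 1950 = 306200 N = 306.1 kN.

306 kN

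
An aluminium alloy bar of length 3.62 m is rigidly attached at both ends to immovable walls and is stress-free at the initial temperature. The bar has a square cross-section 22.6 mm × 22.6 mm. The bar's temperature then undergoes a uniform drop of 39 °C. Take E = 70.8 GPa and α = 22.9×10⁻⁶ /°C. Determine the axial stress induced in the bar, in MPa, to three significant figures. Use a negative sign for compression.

63.2 MPa

Free thermal expansion αLΔT = 22.9e-6 · 3620 · -39 = -3.233 mm.
The walls impose strain ε = −(-3.233)/3620 = 8.9310e-04; σ = Eε = 70800 · 8.9310e-04 = 63.23 MPa.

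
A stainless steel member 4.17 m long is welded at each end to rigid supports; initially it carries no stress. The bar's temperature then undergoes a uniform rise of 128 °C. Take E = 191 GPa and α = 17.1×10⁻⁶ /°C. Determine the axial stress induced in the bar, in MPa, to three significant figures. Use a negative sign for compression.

Free thermal expansion αLΔT = 17.1e-6 · 4170 · 128 = 9.127 mm.
The walls impose strain ε = −(9.127)/4170 = -2.1888e-03; σ = Eε = 191000 · -2.1888e-03 = -418.1 MPa.

-418 MPa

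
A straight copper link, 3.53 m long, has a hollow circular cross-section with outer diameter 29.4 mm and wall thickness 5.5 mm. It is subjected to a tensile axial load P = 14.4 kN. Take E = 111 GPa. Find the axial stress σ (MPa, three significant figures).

34.9 MPa

A = 413 mm².
σ = N/A = 14400/413 = 34.87 MPa.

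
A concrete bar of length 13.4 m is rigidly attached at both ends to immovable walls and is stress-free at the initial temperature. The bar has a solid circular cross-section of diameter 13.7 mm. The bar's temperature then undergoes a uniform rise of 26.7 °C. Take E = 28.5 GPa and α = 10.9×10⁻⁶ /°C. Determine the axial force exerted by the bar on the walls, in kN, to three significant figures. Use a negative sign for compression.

-1.22 kN

Free thermal expansion αLΔT = 10.9e-6 · 13400 · 26.7 = 3.9 mm.
The walls impose strain ε = −(3.9)/13400 = -2.9103e-04; σ = Eε = 28500 · -2.9103e-04 = -8.294 MPa.
Wall reaction R = σ·A = -8.294·147.4 = -1223 N = -1.223 kN.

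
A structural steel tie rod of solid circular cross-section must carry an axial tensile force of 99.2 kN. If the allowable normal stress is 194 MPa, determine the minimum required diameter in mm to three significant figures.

25.5 mm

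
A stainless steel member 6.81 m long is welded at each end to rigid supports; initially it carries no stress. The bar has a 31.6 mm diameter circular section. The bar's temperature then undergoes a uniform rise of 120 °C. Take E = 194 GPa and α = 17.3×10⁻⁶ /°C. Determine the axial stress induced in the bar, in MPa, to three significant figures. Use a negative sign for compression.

-403 MPa

Free thermal expansion αLΔT = 17.3e-6 · 6810 · 120 = 14.14 mm.
The walls impose strain ε = −(14.14)/6810 = -2.0760e-03; σ = Eε = 194000 · -2.0760e-03 = -402.7 MPa.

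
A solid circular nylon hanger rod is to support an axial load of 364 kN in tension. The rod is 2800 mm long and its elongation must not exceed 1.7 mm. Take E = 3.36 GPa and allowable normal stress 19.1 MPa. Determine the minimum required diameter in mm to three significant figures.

477 mm

Required area A ≥ P/σ_allow = 364000/19.1 = 19060 mm².
For a solid circular section, d ≥ √(4A/π) = 155.8 mm.
Elongation limit: A ≥ PL/(Eδ_allow) = 364000·2800/(3360·1.7) = 178400 mm² ⇒ d ≥ 476.6 mm.
The elongation limit governs.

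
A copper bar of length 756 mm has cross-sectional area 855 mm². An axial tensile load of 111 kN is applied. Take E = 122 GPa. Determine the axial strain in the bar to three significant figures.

σ = N/A = 129.8 MPa; ε = σ/E = 129.8/122000 = 1.064e-03.

0.00106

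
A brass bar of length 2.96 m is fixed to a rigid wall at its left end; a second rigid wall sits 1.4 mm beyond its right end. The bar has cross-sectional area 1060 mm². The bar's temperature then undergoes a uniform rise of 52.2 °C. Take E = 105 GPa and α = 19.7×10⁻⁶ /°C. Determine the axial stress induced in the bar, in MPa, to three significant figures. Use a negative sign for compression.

Free thermal expansion αLΔT = 19.7e-6 · 2960 · 52.2 = 3.044 mm.
The walls engage after the gap closes; constrained expansion = 3.044 − 1.4 = 1.644 mm.
The walls impose strain ε = −(1.644)/2960 = -5.5537e-04; σ = Eε = 105000 · -5.5537e-04 = -58.31 MPa.

-58.3 MPa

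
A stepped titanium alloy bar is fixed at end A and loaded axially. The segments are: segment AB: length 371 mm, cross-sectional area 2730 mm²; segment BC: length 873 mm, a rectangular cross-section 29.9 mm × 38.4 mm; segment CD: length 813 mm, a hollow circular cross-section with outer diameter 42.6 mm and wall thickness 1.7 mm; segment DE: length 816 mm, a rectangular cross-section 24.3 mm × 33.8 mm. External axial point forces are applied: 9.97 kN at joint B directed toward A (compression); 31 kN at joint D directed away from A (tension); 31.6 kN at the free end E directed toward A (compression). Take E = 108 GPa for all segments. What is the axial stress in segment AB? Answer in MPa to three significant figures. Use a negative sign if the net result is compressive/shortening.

-3.87 MPa

Internal axial forces (sectioning from the free end, tension +): N_DE = -31.6 kN, N_CD = -0.6 kN, N_BC = -0.6 kN, N_AB = -10.57 kN.
σ_AB = N_AB/A_AB = -10570/2730 = -3.872 MPa.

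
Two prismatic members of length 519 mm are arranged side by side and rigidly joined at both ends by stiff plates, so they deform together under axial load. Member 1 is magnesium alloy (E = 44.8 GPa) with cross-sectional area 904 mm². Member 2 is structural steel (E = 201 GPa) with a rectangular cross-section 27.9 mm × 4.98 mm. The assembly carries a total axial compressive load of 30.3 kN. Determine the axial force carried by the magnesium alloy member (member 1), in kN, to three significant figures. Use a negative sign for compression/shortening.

-17.9 kN

A_2 = 138.9 mm².
Equal strain + equilibrium ⇒ each member carries load in proportion to AE: A₁E₁ = 40500000 N, A₂E₂ = 27930000 N, ΣAE = 68430000 N.
F₁ = P·A₁E₁/ΣAE = -30300·40500000/68430000 = -17930 N.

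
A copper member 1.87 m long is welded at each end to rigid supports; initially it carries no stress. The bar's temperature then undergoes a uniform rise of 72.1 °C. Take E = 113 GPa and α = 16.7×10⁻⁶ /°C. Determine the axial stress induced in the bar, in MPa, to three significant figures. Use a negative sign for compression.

Free thermal expansion αLΔT = 16.7e-6 · 1870 · 72.1 = 2.252 mm.
The walls impose strain ε = −(2.252)/1870 = -1.2041e-03; σ = Eε = 113000 · -1.2041e-03 = -136.1 MPa.

-136 MPa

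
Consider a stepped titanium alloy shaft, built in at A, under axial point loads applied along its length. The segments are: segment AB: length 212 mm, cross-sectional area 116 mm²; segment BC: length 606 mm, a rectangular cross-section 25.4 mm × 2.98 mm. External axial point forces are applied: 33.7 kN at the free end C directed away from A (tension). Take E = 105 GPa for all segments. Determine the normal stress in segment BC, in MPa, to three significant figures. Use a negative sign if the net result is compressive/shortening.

Internal axial forces (sectioning from the free end, tension +): N_BC = 33.7 kN, N_AB = 33.7 kN.
A_BC = 75.69 mm².
σ_BC = N_BC/A_BC = 33700/75.69 = 445.2 MPa.

445 MPa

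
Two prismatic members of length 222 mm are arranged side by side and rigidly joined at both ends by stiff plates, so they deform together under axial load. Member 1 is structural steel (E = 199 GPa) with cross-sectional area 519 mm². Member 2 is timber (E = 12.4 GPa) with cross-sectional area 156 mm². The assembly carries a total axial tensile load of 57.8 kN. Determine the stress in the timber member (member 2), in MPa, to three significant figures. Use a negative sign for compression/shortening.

Equal strain + equilibrium ⇒ each member carries load in proportion to AE: A₁E₁ = 103300000 N, A₂E₂ = 1934000 N, ΣAE = 105200000 N.
σ₂ = P·E₂/ΣAE = 57800·12400/105200000 = 6.812 MPa.

6.81 MPa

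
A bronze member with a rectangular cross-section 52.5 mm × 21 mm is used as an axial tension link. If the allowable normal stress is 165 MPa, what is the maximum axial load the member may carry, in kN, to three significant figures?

182 kN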